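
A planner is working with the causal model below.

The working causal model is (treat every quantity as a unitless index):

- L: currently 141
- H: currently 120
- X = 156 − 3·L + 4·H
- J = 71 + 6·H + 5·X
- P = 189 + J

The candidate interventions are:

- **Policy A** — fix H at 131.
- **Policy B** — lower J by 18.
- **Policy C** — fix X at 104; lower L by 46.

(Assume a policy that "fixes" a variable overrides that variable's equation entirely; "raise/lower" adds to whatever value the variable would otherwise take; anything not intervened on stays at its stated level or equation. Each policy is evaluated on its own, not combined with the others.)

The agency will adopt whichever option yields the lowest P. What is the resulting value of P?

Policy A (H := 131):
  L = 141
  H = 131
  X = 156 − 3·141 + 4·131 = 257
  J = 71 + 6·131 + 5·257 = 2142
  P = 189 + 2142 = 2331
Policy B (J − 18):
  L = 141
  H = 120
  X = 156 − 3·141 + 4·120 = 213
  J = 71 + 6·120 + 5·213 (−18 from intervention) = 1838
  P = 189 + 1838 = 2027
Policy C (X := 104, L − 46):
  L = 141 − 46 = 95
  H = 120
  X = 104
  J = 71 + 6·120 + 5·104 = 1311
  P = 189 + 1311 = 1500
Comparing — Policy A: P=2331, Policy B: P=2027, Policy C: P=1500. Lowest is 1500 (Policy C).

1500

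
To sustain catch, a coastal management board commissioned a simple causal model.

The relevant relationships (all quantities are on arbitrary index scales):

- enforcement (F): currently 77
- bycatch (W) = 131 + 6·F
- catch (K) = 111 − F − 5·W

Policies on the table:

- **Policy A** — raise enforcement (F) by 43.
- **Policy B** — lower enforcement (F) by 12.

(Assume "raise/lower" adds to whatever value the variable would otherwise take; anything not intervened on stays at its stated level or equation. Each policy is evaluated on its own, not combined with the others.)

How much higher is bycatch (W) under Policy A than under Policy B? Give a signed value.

Policy A (F + 43):
  F = 77 + 43 = 120
  W = 131 + 6·120 = 851
Policy B (F − 12):
  F = 77 − 12 = 65
  W = 131 + 6·65 = 521
W: 851 − 521 = 330

330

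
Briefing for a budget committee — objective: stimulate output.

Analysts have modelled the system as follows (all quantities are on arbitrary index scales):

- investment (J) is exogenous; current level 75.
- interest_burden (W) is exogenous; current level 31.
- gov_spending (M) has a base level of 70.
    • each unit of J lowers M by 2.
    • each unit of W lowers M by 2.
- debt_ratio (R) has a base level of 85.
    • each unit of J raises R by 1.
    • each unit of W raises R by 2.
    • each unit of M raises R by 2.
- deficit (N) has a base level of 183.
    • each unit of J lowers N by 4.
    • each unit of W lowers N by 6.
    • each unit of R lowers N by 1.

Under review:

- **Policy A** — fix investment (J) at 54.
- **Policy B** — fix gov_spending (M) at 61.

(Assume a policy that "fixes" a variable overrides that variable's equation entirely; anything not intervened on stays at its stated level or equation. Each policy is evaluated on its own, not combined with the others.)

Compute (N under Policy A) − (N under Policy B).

Policy A (J := 54):
  J = 54
  W = 31
  M = 70 − 2·54 − 2·31 = -100
  R = 85 + 54 + 2·31 + 2·(-100) = 1
  N = 183 − 4·54 − 6·31 − 1 = -220
Policy B (M := 61):
  J = 75
  W = 31
  M = 61
  R = 85 + 75 + 2·31 + 2·61 = 344
  N = 183 − 4·75 − 6·31 − 344 = -647
N: -220 − (-647) = 427

427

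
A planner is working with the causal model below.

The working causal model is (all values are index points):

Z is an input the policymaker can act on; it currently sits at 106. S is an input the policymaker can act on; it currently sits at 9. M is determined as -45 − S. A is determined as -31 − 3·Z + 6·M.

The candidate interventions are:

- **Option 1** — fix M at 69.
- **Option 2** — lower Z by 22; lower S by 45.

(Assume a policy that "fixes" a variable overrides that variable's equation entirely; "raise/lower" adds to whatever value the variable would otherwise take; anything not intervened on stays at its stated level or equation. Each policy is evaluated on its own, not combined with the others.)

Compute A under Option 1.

65

Option 1 (M := 69):
  Z = 106
  S = 9
  M = 69
  A = -31 − 3·106 + 6·69 = 65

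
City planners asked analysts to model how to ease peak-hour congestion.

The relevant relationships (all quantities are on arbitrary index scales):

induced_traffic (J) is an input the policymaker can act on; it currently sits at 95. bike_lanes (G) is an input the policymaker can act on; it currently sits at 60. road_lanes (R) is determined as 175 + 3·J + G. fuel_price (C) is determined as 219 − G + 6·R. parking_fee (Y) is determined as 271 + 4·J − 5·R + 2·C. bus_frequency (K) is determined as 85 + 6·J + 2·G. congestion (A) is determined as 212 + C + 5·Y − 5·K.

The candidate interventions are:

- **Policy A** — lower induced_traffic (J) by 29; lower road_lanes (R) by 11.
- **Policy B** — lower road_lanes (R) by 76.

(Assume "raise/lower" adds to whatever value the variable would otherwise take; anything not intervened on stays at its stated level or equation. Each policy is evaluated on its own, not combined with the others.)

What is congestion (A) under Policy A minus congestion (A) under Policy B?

-612

Policy A (J − 29, R − 11):
  J = 95 − 29 = 66
  G = 60
  R = 175 + 3·66 + 60 (−11 from intervention) = 422
  C = 219 − 60 + 6·422 = 2691
  Y = 271 + 4·66 − 5·422 + 2·2691 = 3807
  K = 85 + 6·66 + 2·60 = 601
  A = 212 + 2691 + 5·3807 − 5·601 = 18933
Policy B (R − 76):
  J = 95
  G = 60
  R = 175 + 3·95 + 60 (−76 from intervention) = 444
  C = 219 − 60 + 6·444 = 2823
  Y = 271 + 4·95 − 5·444 + 2·2823 = 4077
  K = 85 + 6·95 + 2·60 = 775
  A = 212 + 2823 + 5·4077 − 5·775 = 19545
A: 18933 − 19545 = -612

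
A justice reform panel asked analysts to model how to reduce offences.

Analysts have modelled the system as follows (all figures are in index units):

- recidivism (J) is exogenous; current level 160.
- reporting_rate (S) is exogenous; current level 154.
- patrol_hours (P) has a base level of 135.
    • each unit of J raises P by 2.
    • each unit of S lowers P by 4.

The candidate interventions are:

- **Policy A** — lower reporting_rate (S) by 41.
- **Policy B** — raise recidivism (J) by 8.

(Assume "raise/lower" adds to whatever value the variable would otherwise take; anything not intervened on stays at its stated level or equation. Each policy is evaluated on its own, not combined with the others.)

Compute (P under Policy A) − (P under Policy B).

148

Policy A (S − 41):
  J = 160
  S = 154 − 41 = 113
  P = 135 + 2·160 − 4·113 = 3
Policy B (J + 8):
  J = 160 + 8 = 168
  S = 154
  P = 135 + 2·168 − 4·154 = -145
P: 3 − (-145) = 148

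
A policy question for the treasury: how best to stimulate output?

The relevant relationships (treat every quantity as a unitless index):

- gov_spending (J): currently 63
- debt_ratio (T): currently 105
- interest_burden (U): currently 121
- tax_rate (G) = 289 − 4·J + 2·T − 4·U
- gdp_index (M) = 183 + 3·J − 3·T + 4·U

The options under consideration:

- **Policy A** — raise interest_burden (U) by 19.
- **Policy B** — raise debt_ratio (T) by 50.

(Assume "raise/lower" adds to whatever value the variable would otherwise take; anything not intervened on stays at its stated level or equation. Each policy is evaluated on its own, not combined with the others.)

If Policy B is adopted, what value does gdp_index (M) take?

Policy B (T + 50):
  J = 63
  T = 105 + 50 = 155
  U = 121
  M = 183 + 3·63 − 3·155 + 4·121 = 391

391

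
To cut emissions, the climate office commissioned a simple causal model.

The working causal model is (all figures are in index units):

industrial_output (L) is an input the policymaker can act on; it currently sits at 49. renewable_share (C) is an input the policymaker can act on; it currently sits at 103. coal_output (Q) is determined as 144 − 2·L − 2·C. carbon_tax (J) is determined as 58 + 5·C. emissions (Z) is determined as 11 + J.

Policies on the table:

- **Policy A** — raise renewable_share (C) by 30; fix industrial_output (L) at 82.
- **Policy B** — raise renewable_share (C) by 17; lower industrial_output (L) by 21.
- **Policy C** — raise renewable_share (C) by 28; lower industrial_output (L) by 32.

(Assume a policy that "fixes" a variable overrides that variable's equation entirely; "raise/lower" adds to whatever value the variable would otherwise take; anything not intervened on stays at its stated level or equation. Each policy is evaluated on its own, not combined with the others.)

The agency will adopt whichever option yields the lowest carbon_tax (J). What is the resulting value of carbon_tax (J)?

Policy A (C + 30, L := 82):
  C = 103 + 30 = 133
  J = 58 + 5·133 = 723
Policy B (C + 17, L − 21):
  C = 103 + 17 = 120
  J = 58 + 5·120 = 658
Policy C (C + 28, L − 32):
  C = 103 + 28 = 131
  J = 58 + 5·131 = 713
Comparing — Policy A: J=723, Policy B: J=658, Policy C: J=713. Lowest is 658 (Policy B).

658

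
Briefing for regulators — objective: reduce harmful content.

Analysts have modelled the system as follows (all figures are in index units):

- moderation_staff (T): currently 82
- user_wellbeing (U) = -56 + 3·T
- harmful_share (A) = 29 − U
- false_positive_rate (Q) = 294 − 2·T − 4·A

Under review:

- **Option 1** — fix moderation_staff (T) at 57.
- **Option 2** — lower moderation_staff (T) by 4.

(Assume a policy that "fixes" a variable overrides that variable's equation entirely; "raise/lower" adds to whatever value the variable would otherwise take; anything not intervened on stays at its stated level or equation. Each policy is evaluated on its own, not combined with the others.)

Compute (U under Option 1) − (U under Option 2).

-63

Option 1 (T := 57):
  T = 57
  U = -56 + 3·57 = 115
Option 2 (T − 4):
  T = 82 − 4 = 78
  U = -56 + 3·78 = 178
U: 115 − 178 = -63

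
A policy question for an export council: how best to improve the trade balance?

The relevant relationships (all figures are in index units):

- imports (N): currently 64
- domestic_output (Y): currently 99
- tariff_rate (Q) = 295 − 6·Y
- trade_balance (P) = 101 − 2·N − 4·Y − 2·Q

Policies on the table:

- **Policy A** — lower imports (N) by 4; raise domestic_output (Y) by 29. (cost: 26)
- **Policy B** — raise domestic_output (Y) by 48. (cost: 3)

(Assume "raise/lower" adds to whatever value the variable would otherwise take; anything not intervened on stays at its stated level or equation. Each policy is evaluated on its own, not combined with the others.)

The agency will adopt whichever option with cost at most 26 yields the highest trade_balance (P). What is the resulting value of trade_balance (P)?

Policy A (N − 4, Y + 29):
  N = 64 − 4 = 60
  Y = 99 + 29 = 128
  Q = 295 − 6·128 = -473
  P = 101 − 2·60 − 4·128 − 2·(-473) = 415
Policy B (Y + 48):
  N = 64
  Y = 99 + 48 = 147
  Q = 295 − 6·147 = -587
  P = 101 − 2·64 − 4·147 − 2·(-587) = 559
Comparing — Policy A: P=415, Policy B: P=559. Highest is 559 (Policy B).

559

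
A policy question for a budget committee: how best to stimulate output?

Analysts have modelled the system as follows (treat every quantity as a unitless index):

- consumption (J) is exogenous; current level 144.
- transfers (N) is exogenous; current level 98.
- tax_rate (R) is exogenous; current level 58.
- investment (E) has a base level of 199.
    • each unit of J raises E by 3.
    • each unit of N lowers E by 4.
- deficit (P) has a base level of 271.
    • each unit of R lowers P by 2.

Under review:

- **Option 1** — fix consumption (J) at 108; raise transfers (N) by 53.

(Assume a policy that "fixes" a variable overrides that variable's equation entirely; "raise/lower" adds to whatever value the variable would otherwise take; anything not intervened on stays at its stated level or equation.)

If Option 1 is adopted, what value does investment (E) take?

Option 1 (J := 108, N + 53):
  J = 108
  N = 98 + 53 = 151
  E = 199 + 3·108 − 4·151 = -81

-81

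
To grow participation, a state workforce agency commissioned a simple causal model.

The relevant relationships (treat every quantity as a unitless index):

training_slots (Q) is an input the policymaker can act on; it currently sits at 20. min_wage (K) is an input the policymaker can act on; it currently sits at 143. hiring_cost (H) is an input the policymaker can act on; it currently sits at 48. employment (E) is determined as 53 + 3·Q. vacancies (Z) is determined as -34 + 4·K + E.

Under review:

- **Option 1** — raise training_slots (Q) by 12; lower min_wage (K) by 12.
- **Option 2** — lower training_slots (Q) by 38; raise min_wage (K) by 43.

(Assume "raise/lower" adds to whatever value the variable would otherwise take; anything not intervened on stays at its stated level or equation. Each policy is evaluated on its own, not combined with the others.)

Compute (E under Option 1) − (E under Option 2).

150

Option 1 (Q + 12, K − 12):
  Q = 20 + 12 = 32
  E = 53 + 3·32 = 149
Option 2 (Q − 38, K + 43):
  Q = 20 − 38 = -18
  E = 53 + 3·(-18) = -1
E: 149 − (-1) = 150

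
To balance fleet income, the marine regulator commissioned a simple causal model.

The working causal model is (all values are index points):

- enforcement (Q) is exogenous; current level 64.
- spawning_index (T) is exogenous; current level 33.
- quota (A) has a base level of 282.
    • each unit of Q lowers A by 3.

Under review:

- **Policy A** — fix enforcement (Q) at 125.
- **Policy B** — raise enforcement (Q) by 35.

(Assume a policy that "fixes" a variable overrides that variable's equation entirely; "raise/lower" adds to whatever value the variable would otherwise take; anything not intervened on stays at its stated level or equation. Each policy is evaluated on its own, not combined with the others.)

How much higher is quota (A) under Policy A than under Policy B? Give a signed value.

-78

Policy A (Q := 125):
  Q = 125
  A = 282 − 3·125 = -93
Policy B (Q + 35):
  Q = 64 + 35 = 99
  A = 282 − 3·99 = -15
A: -93 − (-15) = -78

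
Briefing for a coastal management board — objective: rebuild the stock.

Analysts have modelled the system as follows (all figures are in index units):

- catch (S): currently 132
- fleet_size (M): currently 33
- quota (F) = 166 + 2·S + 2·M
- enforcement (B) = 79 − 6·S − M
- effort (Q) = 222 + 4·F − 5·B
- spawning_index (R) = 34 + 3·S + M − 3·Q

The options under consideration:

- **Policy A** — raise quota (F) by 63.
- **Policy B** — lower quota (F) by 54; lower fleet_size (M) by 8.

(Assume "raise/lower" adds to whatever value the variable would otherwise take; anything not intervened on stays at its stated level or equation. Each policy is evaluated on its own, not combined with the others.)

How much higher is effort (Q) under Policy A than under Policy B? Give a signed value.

572

Policy A (F + 63):
  S = 132
  M = 33
  F = 166 + 2·132 + 2·33 (+63 from intervention) = 559
  B = 79 − 6·132 − 33 = -746
  Q = 222 + 4·559 − 5·(-746) = 6188
Policy B (F − 54, M − 8):
  S = 132
  M = 33 − 8 = 25
  F = 166 + 2·132 + 2·25 (−54 from intervention) = 426
  B = 79 − 6·132 − 25 = -738
  Q = 222 + 4·426 − 5·(-738) = 5616
Q: 6188 − 5616 = 572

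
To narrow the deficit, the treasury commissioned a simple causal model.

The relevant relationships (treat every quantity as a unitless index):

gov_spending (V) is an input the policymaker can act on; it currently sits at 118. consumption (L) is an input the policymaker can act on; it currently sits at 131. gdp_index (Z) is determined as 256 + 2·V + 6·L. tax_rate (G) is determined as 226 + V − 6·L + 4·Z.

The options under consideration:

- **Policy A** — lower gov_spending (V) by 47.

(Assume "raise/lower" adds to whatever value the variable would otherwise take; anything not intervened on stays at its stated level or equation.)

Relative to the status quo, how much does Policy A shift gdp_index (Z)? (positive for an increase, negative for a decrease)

-94

Baseline:
  V = 118
  L = 131
  Z = 256 + 2·118 + 6·131 = 1278
Policy A (V − 47):
  V = 118 − 47 = 71
  L = 131
  Z = 256 + 2·71 + 6·131 = 1184
Change in Z: 1184 − 1278 = -94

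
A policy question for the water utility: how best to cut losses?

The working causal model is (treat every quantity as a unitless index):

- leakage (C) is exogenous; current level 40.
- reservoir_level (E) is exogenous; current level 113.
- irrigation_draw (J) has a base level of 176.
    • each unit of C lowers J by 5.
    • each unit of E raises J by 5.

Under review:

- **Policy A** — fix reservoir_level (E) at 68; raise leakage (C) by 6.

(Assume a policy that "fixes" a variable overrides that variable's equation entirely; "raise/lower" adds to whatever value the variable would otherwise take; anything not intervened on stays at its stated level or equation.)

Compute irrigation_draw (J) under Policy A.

Policy A (E := 68, C + 6):
  C = 40 + 6 = 46
  E = 68
  J = 176 − 5·46 + 5·68 = 286

286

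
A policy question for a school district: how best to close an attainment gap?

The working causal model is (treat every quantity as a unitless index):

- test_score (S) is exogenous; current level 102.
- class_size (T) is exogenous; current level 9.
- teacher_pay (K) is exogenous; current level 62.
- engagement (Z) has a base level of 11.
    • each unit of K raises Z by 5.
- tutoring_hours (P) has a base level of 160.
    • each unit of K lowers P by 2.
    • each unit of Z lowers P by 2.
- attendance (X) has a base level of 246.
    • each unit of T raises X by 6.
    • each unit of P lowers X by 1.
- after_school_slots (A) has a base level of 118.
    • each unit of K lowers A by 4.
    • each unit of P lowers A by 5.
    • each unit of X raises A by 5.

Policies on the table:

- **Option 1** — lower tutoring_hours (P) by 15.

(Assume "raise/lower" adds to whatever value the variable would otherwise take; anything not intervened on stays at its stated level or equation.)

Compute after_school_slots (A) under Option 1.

7580

Option 1 (P − 15):
  T = 9
  K = 62
  Z = 11 + 5·62 = 321
  P = 160 − 2·62 − 2·321 (−15 from intervention) = -621
  X = 246 + 6·9 − (-621) = 921
  A = 118 − 4·62 − 5·(-621) + 5·921 = 7580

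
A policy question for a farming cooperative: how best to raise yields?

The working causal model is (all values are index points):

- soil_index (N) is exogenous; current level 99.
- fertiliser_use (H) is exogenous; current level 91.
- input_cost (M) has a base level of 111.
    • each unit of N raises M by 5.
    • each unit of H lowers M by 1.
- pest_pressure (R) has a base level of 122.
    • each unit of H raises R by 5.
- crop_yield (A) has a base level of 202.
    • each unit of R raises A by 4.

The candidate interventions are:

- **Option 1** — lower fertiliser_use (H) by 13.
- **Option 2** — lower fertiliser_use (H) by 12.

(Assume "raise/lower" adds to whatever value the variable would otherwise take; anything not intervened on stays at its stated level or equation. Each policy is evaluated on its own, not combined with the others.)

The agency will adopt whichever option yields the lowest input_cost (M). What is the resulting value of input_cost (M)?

Option 1 (H − 13):
  N = 99
  H = 91 − 13 = 78
  M = 111 + 5·99 − 78 = 528
Option 2 (H − 12):
  N = 99
  H = 91 − 12 = 79
  M = 111 + 5·99 − 79 = 527
Comparing — Option 1: M=528, Option 2: M=527. Lowest is 527 (Option 2).

527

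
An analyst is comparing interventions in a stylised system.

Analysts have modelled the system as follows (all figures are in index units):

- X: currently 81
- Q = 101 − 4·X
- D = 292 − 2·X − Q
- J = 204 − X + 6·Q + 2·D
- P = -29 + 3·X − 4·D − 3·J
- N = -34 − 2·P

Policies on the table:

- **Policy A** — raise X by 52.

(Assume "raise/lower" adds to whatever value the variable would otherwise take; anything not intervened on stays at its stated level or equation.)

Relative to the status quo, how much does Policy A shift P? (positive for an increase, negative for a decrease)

Baseline:
  X = 81
  Q = 101 − 4·81 = -223
  D = 292 − 2·81 − (-223) = 353
  J = 204 − 81 + 6·(-223) + 2·353 = -509
  P = -29 + 3·81 − 4·353 − 3·(-509) = 329
Policy A (X + 52):
  X = 81 + 52 = 133
  Q = 101 − 4·133 = -431
  D = 292 − 2·133 − (-431) = 457
  J = 204 − 133 + 6·(-431) + 2·457 = -1601
  P = -29 + 3·133 − 4·457 − 3·(-1601) = 3345
Change in P: 3345 − 329 = 3016

3016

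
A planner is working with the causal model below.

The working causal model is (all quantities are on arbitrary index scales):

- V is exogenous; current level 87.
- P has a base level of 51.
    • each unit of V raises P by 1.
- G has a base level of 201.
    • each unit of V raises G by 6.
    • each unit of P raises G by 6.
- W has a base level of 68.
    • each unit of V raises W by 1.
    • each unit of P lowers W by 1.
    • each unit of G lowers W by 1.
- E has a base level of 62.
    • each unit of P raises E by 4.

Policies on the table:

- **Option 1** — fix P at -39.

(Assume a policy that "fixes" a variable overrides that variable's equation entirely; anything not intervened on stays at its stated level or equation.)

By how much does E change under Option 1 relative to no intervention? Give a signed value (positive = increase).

-708

Baseline:
  V = 87
  P = 51 + 87 = 138
  E = 62 + 4·138 = 614
Option 1 (P := -39):
  V = 87
  P = -39
  E = 62 + 4·(-39) = -94
Change in E: -94 − 614 = -708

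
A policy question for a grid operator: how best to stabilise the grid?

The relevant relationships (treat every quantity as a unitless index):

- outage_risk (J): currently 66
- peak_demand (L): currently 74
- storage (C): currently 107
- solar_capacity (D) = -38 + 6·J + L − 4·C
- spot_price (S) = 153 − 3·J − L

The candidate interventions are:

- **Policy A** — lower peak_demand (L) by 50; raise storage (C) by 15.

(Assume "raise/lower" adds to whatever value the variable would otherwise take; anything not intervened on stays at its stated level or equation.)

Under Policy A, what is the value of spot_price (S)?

-69

Policy A (L − 50, C + 15):
  J = 66
  L = 74 − 50 = 24
  S = 153 − 3·66 − 24 = -69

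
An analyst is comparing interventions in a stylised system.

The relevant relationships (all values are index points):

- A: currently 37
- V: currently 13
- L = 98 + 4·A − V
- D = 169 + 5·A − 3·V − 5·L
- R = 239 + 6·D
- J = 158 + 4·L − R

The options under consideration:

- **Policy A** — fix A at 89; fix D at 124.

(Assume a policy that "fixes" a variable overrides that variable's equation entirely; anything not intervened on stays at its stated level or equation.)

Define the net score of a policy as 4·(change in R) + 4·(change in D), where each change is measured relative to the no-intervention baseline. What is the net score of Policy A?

Baseline:
  A = 37
  V = 13
  L = 98 + 4·37 − 13 = 233
  D = 169 + 5·37 − 3·13 − 5·233 = -850
  R = 239 + 6·(-850) = -4861
Policy A (A := 89, D := 124):
  A = 89
  V = 13
  L = 98 + 4·89 − 13 = 441
  D = 124
  R = 239 + 6·124 = 983
ΔR = 983 − (-4861) = 5844; ΔD = 124 − (-850) = 974
Score = 4·5844 + 4·974 = 27272

27272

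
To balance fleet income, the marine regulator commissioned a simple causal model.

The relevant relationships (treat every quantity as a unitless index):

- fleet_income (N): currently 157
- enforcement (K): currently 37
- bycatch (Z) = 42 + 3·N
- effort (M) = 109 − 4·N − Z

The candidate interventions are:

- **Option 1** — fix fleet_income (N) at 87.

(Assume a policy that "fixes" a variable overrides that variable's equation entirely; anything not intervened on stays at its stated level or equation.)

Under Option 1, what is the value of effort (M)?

Option 1 (N := 87):
  N = 87
  Z = 42 + 3·87 = 303
  M = 109 − 4·87 − 303 = -542

-542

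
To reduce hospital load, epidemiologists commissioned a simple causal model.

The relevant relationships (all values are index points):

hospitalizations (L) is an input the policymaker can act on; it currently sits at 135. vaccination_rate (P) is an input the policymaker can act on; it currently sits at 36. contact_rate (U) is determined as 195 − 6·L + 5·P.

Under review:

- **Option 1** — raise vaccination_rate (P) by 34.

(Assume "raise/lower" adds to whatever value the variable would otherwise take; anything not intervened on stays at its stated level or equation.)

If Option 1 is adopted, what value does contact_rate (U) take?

-265

Option 1 (P + 34):
  L = 135
  P = 36 + 34 = 70
  U = 195 − 6·135 + 5·70 = -265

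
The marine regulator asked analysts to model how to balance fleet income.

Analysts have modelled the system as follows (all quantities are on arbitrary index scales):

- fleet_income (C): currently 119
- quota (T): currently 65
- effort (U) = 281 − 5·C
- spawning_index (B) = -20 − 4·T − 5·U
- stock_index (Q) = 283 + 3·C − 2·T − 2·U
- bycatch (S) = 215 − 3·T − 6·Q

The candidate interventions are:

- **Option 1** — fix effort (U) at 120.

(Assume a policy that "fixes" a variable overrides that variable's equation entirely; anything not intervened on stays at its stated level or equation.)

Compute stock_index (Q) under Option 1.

270

Option 1 (U := 120):
  C = 119
  T = 65
  U = 120
  Q = 283 + 3·119 − 2·65 − 2·120 = 270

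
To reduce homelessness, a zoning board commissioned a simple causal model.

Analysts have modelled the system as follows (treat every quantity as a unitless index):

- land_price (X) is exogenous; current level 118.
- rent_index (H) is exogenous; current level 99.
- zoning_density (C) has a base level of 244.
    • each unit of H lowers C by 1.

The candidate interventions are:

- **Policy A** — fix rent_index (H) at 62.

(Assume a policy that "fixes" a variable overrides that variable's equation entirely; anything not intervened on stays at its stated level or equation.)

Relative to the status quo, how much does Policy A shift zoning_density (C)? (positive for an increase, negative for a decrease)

37

Baseline:
  H = 99
  C = 244 − 99 = 145
Policy A (H := 62):
  H = 62
  C = 244 − 62 = 182
Change in C: 182 − 145 = 37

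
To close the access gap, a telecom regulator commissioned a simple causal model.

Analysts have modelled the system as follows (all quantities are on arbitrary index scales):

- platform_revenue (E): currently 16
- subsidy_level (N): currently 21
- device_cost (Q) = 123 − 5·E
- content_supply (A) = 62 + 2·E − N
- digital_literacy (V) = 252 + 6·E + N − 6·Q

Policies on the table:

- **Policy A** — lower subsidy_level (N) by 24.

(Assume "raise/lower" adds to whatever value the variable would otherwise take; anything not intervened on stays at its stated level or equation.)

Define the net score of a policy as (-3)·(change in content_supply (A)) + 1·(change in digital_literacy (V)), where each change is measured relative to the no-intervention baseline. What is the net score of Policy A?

Baseline:
  E = 16
  N = 21
  Q = 123 − 5·16 = 43
  A = 62 + 2·16 − 21 = 73
  V = 252 + 6·16 + 21 − 6·43 = 111
Policy A (N − 24):
  E = 16
  N = 21 − 24 = -3
  Q = 123 − 5·16 = 43
  A = 62 + 2·16 − (-3) = 97
  V = 252 + 6·16 + (-3) − 6·43 = 87
ΔA = 97 − 73 = 24; ΔV = 87 − 111 = -24
Score = (-3)·24 + 1·(-24) = -96

-96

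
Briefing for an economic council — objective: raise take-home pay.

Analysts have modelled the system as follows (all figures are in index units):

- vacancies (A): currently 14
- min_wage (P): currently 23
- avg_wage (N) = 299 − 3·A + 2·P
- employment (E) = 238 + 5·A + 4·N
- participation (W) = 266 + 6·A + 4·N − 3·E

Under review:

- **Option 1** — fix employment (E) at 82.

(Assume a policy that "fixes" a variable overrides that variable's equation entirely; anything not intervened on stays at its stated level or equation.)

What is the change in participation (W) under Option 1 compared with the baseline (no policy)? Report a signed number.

Baseline:
  A = 14
  P = 23
  N = 299 − 3·14 + 2·23 = 303
  E = 238 + 5·14 + 4·303 = 1520
  W = 266 + 6·14 + 4·303 − 3·1520 = -2998
Option 1 (E := 82):
  A = 14
  P = 23
  N = 299 − 3·14 + 2·23 = 303
  E = 82
  W = 266 + 6·14 + 4·303 − 3·82 = 1316
Change in W: 1316 − (-2998) = 4314

4314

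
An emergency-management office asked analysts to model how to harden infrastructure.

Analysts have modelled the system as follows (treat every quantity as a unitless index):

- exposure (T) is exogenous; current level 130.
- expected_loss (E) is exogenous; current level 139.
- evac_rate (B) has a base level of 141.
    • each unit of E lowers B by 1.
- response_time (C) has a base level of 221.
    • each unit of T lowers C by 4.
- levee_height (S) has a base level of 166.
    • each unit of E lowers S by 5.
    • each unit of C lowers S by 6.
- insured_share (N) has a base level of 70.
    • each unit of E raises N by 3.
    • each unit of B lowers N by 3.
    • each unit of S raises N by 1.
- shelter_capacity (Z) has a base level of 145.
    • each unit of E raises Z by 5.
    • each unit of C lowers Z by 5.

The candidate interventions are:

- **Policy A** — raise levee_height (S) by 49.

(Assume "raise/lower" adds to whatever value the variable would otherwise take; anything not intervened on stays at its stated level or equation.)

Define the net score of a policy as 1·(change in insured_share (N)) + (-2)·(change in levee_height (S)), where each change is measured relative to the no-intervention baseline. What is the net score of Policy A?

-49

Baseline:
  T = 130
  E = 139
  B = 141 − 139 = 2
  C = 221 − 4·130 = -299
  S = 166 − 5·139 − 6·(-299) = 1265
  N = 70 + 3·139 − 3·2 + 1265 = 1746
Policy A (S + 49):
  T = 130
  E = 139
  B = 141 − 139 = 2
  C = 221 − 4·130 = -299
  S = 166 − 5·139 − 6·(-299) (+49 from intervention) = 1314
  N = 70 + 3·139 − 3·2 + 1314 = 1795
ΔN = 1795 − 1746 = 49; ΔS = 1314 − 1265 = 49
Score = 1·49 + (-2)·49 = -49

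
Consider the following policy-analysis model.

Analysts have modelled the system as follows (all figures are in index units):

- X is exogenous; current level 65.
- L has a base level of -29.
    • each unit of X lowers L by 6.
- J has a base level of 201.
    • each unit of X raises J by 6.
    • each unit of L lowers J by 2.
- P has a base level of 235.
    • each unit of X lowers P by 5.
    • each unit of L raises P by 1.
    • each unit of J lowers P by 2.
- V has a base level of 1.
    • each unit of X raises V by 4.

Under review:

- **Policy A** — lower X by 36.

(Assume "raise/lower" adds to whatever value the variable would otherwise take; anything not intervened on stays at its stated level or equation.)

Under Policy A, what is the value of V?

117

Policy A (X − 36):
  X = 65 − 36 = 29
  V = 1 + 4·29 = 117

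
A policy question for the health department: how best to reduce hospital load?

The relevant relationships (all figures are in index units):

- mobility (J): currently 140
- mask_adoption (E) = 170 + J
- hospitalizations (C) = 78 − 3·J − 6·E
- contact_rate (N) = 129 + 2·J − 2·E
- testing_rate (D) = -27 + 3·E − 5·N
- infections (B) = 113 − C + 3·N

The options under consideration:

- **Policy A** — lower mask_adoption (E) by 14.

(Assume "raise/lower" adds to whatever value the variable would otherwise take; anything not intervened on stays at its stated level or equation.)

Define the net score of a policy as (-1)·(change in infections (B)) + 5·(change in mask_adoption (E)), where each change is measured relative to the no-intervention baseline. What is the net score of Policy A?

-70

Baseline:
  J = 140
  E = 170 + 140 = 310
  C = 78 − 3·140 − 6·310 = -2202
  N = 129 + 2·140 − 2·310 = -211
  B = 113 − (-2202) + 3·(-211) = 1682
Policy A (E − 14):
  J = 140
  E = 170 + 140 (−14 from intervention) = 296
  C = 78 − 3·140 − 6·296 = -2118
  N = 129 + 2·140 − 2·296 = -183
  B = 113 − (-2118) + 3·(-183) = 1682
ΔB = 1682 − 1682 = 0; ΔE = 296 − 310 = -14
Score = (-1)·0 + 5·(-14) = -70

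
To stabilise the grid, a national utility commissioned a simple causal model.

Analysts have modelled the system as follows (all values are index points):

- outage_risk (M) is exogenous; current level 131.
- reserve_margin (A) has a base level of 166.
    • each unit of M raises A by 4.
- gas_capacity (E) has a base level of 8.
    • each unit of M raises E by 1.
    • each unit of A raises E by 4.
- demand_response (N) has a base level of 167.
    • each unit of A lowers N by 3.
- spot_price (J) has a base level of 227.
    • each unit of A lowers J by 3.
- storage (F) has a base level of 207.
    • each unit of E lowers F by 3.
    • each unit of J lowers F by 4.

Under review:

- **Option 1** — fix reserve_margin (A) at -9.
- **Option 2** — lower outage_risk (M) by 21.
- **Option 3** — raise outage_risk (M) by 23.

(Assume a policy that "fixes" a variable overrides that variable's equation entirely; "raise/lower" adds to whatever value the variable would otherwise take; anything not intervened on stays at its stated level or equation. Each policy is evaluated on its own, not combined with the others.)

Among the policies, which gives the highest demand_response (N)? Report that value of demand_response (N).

194

Option 1 (A := -9):
  M = 131
  A = -9
  N = 167 − 3·(-9) = 194
Option 2 (M − 21):
  M = 131 − 21 = 110
  A = 166 + 4·110 = 606
  N = 167 − 3·606 = -1651
Option 3 (M + 23):
  M = 131 + 23 = 154
  A = 166 + 4·154 = 782
  N = 167 − 3·782 = -2179
Comparing — Option 1: N=194, Option 2: N=-1651, Option 3: N=-2179. Highest is 194 (Option 1).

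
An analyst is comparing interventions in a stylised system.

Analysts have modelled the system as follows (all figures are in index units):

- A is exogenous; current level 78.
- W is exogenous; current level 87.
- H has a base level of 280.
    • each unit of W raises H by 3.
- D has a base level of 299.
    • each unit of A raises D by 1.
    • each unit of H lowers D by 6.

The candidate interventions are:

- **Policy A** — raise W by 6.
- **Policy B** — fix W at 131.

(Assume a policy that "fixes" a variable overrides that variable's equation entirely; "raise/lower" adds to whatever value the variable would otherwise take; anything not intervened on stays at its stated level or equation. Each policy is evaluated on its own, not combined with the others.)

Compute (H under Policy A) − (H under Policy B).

-114

Policy A (W + 6):
  W = 87 + 6 = 93
  H = 280 + 3·93 = 559
Policy B (W := 131):
  W = 131
  H = 280 + 3·131 = 673
H: 559 − 673 = -114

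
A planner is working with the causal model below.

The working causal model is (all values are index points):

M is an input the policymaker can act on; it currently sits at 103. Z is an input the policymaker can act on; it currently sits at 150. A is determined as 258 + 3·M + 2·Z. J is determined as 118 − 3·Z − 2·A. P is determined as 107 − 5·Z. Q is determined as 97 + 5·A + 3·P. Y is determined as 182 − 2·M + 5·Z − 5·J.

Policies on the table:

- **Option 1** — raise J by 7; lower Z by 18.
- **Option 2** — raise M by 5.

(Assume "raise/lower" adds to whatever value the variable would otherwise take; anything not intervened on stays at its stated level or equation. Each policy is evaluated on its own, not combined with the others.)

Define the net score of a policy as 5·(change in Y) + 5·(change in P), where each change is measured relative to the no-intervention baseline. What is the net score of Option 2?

700

Baseline:
  M = 103
  Z = 150
  A = 258 + 3·103 + 2·150 = 867
  J = 118 − 3·150 − 2·867 = -2066
  P = 107 − 5·150 = -643
  Y = 182 − 2·103 + 5·150 − 5·(-2066) = 11056
Option 2 (M + 5):
  M = 103 + 5 = 108
  Z = 150
  A = 258 + 3·108 + 2·150 = 882
  J = 118 − 3·150 − 2·882 = -2096
  P = 107 − 5·150 = -643
  Y = 182 − 2·108 + 5·150 − 5·(-2096) = 11196
ΔY = 11196 − 11056 = 140; ΔP = -643 − (-643) = 0
Score = 5·140 + 5·0 = 700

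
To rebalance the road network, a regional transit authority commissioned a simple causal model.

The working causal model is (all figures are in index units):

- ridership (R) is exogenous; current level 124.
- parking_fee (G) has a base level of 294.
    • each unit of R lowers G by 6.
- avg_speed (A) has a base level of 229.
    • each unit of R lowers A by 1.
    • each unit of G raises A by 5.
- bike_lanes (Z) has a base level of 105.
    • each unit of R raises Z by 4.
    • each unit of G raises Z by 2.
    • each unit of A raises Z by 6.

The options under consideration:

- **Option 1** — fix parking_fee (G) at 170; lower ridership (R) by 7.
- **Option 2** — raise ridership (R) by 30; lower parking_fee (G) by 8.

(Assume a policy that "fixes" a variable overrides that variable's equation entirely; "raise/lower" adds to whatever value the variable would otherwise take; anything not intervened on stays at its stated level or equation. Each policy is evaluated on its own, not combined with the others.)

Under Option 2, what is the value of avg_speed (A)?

Option 2 (R + 30, G − 8):
  R = 124 + 30 = 154
  G = 294 − 6·154 (−8 from intervention) = -638
  A = 229 − 154 + 5·(-638) = -3115

-3115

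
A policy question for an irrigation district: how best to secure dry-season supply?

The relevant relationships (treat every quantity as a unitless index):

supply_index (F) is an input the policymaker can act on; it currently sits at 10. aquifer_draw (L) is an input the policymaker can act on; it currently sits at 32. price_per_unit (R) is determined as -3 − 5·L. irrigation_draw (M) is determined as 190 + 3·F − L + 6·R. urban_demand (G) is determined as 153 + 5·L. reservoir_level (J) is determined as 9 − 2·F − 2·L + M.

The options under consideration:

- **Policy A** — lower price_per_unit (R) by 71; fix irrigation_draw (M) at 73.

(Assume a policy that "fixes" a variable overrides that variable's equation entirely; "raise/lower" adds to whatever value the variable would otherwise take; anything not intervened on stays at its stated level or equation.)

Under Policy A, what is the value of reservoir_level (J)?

-2

Policy A (R − 71, M := 73):
  F = 10
  L = 32
  R = -3 − 5·32 (−71 from intervention) = -234
  M = 73
  J = 9 − 2·10 − 2·32 + 73 = -2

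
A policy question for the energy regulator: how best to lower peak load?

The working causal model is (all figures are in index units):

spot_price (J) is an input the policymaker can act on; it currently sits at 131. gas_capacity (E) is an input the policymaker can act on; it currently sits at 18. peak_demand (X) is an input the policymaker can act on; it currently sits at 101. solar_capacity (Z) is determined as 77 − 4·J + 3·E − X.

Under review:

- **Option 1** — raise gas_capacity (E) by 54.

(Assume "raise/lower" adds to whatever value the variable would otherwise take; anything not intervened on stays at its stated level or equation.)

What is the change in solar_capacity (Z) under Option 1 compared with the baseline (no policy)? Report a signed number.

162

Baseline:
  J = 131
  E = 18
  X = 101
  Z = 77 − 4·131 + 3·18 − 101 = -494
Option 1 (E + 54):
  J = 131
  E = 18 + 54 = 72
  X = 101
  Z = 77 − 4·131 + 3·72 − 101 = -332
Change in Z: -332 − (-494) = 162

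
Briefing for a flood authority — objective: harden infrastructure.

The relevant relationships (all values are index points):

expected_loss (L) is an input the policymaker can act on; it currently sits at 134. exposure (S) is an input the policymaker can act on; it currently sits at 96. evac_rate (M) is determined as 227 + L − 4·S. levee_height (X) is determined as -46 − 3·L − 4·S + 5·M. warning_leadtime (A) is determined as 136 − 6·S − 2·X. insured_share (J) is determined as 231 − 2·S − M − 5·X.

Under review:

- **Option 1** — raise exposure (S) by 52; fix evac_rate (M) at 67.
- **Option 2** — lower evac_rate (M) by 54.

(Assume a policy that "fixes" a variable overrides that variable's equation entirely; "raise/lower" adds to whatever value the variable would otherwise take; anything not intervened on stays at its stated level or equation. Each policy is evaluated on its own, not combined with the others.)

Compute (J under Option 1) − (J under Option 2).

-2808

Option 1 (S + 52, M := 67):
  L = 134
  S = 96 + 52 = 148
  M = 67
  X = -46 − 3·134 − 4·148 + 5·67 = -705
  J = 231 − 2·148 − 67 − 5·(-705) = 3393
Option 2 (M − 54):
  L = 134
  S = 96
  M = 227 + 134 − 4·96 (−54 from intervention) = -77
  X = -46 − 3·134 − 4·96 + 5·(-77) = -1217
  J = 231 − 2·96 − (-77) − 5·(-1217) = 6201
J: 3393 − 6201 = -2808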